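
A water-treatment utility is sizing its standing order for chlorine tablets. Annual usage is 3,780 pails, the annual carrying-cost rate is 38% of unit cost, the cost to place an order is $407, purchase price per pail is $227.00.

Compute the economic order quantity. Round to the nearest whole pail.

189 pails

Holding cost per pail per year: H = 38% × $227 = $86.2600
Optimal lot size Q* = (2 × 3,780 × $407 / $86.26)^½ ≈ 188.87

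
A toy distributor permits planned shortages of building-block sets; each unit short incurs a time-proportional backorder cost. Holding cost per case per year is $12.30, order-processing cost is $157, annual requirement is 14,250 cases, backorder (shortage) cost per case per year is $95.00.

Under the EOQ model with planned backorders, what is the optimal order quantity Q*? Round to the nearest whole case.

Basic EOQ = √(2·14,250·157/12.3) = 603.142
Backorder adjustment √((H+b)/b) = √((12.3+95)/95) = 1.0628
Q* = 603.142 × 1.0628 ≈ 641.00

641 cases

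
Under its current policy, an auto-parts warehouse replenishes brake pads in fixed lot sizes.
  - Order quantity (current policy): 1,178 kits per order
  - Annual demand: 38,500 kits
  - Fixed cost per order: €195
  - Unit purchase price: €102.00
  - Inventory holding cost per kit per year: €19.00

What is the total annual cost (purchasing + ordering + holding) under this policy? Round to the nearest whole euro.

Annual ordering cost = (D/Q)·S = (38,500/1,178) × 195 = €6,373.09
Annual holding cost  = (Q/2)·H = (1,178/2) × 19 = €11,191.00
Purchase cost = D·C = 38,500 × 102 = €3,927,000.00
Total = €6,373.09 + €11,191.00 + €3,927,000.00 = €3,944,564.09

€3,944,564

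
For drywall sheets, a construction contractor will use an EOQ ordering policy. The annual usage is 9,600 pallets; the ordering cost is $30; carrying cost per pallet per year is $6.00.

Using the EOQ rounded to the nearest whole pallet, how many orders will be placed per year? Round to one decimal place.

31.0 orders per year

Optimal lot size Q* = (2 × 9,600 × $30 / $6)^½ ≈ 309.84 → Q = 310
Orders per year = D/Q = 9,600 / 310 = 30.968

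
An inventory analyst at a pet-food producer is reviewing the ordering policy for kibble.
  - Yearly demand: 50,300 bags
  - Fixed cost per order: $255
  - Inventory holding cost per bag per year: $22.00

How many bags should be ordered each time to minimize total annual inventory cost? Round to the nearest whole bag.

Q* = √(2·D·S / H) = √(2·50,300·255 / 22) = √1,166,045.5 ≈ 1,079.84

1,080 bags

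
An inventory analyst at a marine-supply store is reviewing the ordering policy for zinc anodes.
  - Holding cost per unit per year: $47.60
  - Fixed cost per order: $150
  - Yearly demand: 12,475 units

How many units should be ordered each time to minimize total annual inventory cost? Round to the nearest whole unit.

EOQ = √(2DS/H) = √(2 × 12,475 × 150 / 47.6)
    = √(78,623.95) ≈ 280.40

280 units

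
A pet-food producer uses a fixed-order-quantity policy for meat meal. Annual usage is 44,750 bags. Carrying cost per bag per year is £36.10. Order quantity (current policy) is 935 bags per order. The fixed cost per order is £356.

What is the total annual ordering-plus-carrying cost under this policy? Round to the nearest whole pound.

£33,915

Orders/yr = 44,750/935 = 47.861; ordering cost = 47.861 × £356 = £17,038.50
Average inventory = 935/2 = 467.5; holding cost = 467.5 × £36.1 = £16,876.75
Total = £17,038.50 + £16,876.75 = £33,915.25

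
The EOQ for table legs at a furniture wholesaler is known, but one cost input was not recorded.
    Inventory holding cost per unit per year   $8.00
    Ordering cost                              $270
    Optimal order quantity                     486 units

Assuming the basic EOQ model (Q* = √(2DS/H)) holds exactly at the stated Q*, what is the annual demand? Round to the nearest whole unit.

3,499 units per year

EOQ relation: Q² = 2DS/H, so rearrange for the unknown.
D = Q²H / (2S) = 486² × 8 / (2 × 270) = 3,499.20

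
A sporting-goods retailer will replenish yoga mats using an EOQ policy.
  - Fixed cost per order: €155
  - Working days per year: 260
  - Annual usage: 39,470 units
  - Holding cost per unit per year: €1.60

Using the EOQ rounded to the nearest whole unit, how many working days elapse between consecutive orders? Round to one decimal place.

EOQ = √(2DS/H) = √(2 × 39,470 × 155 / 1.6)
    = √(7,647,312.50) ≈ 2,765.38 → Q = 2,765 units
T = Q/D × 260 days = 2,765/39,470 × 260 = 18.214 days

18.2 days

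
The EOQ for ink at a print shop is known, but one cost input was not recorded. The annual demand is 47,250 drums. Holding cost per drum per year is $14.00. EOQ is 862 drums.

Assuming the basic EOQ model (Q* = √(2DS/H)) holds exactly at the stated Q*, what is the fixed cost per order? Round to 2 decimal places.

Since Q* = (2DS/H)^½, squaring gives Q*²·H = 2DS.
S = Q²H / (2D) = 862² × 14 / (2 × 47,250) = 110.0806

$110.08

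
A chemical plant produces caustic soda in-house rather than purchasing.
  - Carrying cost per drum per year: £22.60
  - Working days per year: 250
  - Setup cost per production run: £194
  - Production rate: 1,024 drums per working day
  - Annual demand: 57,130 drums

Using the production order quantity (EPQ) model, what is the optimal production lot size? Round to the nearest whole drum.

1,124 drums

d = 57,130/250 = 228.5200 drums/day;  effective holding cost H(1 − d/p) = 22.6·(1 − 228.5200/1024) = 17.55649
Q* = √(2DS / H_eff) = √(2·57,130·194 / 17.55649) ≈ 1,123.64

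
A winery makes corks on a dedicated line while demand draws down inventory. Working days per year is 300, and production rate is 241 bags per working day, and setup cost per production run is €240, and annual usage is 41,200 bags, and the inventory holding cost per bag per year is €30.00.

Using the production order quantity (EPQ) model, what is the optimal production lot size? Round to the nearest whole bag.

d = 41,200/300 = 137.3333 bags/day;  effective holding cost H(1 − d/p) = 30·(1 − 137.3333/241) = 12.90456
Q* = √(2DS / H_eff) = √(2·41,200·240 / 12.90456) ≈ 1,237.93

1,238 bags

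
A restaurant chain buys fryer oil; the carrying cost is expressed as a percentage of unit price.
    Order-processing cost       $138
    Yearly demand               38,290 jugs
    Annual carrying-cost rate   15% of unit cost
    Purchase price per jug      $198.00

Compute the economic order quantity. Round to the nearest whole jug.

597 jugs

Carrying cost H = $198 × 15% = $29.7000/jug/yr
EOQ = √(2DS/H) = √(2 × 38,290 × 138 / 29.7)
    = √(355,826.26) ≈ 596.51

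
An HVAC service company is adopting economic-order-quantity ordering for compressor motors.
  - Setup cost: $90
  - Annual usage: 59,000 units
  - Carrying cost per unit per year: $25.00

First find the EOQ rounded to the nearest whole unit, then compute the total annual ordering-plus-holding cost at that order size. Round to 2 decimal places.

$16,294.17

Optimal lot size Q* = (2 × 59,000 × $90 / $25)^½ ≈ 651.77 → Q = 652 units
Ordering: D/Q × S = 59,000/652 × $90 = $8,144.17
Holding:  Q/2 × H = 652/2 × $25 = $8,150.00
Total = $8,144.17 + $8,150.00 = $16,294.17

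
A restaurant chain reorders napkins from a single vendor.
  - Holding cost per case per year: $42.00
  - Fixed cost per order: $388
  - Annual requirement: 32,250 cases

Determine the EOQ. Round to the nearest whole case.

772 cases

Q* = √(2·D·S / H) = √(2·32,250·388 / 42) = √595,857.1 ≈ 771.92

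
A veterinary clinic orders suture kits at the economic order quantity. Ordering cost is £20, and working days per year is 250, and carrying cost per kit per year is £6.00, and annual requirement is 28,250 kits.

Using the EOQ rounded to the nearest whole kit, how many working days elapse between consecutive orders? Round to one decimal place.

3.8 days

2DS/H = 2·28,250·20/6 = 188,333.33
EOQ = √188,333.33 ≈ 433.97 → Q = 434 kits
Days between orders = 250 / (D/Q) = 250 / 65.092 ≈ 3.841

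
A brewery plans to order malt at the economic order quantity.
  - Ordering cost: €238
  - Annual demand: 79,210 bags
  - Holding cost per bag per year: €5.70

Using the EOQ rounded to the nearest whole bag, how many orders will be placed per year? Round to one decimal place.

EOQ = √(2DS/H) = √(2 × 79,210 × 238 / 5.7)
    = √(6,614,729.82) ≈ 2,571.91 → Q = 2,572
N = D/Q = 79,210/2,572 ≈ 30.797 orders/yr

30.8 orders per year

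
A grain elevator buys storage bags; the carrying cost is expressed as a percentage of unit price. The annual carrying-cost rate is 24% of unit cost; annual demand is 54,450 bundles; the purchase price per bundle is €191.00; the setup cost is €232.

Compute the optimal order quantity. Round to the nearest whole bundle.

742 bundles

H = i·C = 0.24 × €191 = €45.8400 per bundle-year
Q* = √(2·D·S / H) = √(2·54,450·232 / 45.84) = √551,151.8 ≈ 742.40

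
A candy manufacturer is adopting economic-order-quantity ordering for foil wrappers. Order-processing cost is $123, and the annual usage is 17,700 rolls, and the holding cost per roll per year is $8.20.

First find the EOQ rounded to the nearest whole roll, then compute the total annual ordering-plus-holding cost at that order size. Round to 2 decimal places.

Q* = √(2·D·S / H) = √(2·17,700·123 / 8.2) = √531,000.0 ≈ 728.70 → Q = 729 rolls
Annual ordering cost = (D/Q)·S = (17,700/729) × 123 = $2,986.42
Annual holding cost  = (Q/2)·H = (729/2) × 8.2 = $2,988.90
Total = $2,986.42 + $2,988.90 = $5,975.32

$5,975.32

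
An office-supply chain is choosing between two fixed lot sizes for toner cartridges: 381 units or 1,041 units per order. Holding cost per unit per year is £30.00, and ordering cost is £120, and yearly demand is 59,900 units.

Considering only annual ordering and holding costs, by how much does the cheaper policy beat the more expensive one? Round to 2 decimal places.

£2,061.24

TC(Q) = (D/Q)S + (Q/2)H
TC(381) = (59,900/381)×120 + (381/2)×30 = £24,581.14
TC(1,041) = (59,900/1,041)×120 + (1,041/2)×30 = £22,519.90
|ΔTC| = |£24,581.14 − £22,519.90| = £2,061.24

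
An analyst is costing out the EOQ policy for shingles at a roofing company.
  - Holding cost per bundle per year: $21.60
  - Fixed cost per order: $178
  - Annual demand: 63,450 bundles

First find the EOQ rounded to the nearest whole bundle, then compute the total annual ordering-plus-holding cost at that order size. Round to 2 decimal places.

$22,088.58

EOQ = √(2DS/H) = √(2 × 63,450 × 178 / 21.6)
    = √(1,045,750.00) ≈ 1,022.62 → Q = 1,023 bundles
Orders/yr = 63,450/1,023 = 62.023; ordering cost = 62.023 × $178 = $11,040.18
Average inventory = 1,023/2 = 511.5; holding cost = 511.5 × $21.6 = $11,048.40
Total = $11,040.18 + $11,048.40 = $22,088.58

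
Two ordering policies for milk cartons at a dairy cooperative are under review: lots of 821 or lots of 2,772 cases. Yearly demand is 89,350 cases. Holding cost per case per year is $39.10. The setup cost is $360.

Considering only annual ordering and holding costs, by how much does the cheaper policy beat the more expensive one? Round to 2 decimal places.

$10,566.90

Annual cost at Q: ordering D·S/Q plus holding Q·H/2.
TC(821) = (89,350/821)×360 + (821/2)×39.1 = $55,229.60
TC(2,772) = (89,350/2,772)×360 + (2,772/2)×39.1 = $65,796.50
Cheaper: Q = 821.  Difference = $10,566.90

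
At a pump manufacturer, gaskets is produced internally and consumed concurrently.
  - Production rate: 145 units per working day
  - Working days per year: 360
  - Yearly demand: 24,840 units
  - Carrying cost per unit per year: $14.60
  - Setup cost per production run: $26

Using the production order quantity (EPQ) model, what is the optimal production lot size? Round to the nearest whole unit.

Daily demand d = 24,840/360 = 69.000; p = 145; 1 − d/p = 0.52414
EPQ = √(2DS / (H(1 − d/p)))
    = √(2 × 24,840 × 26 / (14.6 × 0.52414)) ≈ 410.85

411 units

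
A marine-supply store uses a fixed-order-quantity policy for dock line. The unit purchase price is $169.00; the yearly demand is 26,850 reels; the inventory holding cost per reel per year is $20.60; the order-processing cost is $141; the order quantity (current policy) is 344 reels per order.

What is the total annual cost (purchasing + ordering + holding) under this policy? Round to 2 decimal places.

$4,552,198.58

Ordering: D/Q × S = 26,850/344 × $141 = $11,005.38
Holding:  Q/2 × H = 344/2 × $20.6 = $3,543.20
Purchase cost = D·C = 26,850 × 169 = $4,537,650.00
Total = $11,005.38 + $3,543.20 + $4,537,650.00 = $4,552,198.58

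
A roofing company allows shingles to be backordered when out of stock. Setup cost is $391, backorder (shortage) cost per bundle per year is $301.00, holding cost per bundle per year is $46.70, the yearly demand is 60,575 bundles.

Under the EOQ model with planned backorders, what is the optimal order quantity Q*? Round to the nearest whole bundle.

1,082 bundles

Basic EOQ = √(2·60,575·391/46.7) = 1,007.144
Backorder adjustment √((H+b)/b) = √((46.7+301)/301) = 1.0748
Q* = 1,007.144 × 1.0748 ≈ 1,082.46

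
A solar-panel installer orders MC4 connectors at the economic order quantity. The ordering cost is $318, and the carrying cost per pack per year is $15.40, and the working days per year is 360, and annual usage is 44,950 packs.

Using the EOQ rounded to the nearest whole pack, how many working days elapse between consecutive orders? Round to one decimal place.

2DS/H = 2·44,950·318/15.4 = 1,856,376.62
EOQ = √1,856,376.62 ≈ 1,362.49 → Q = 1,362 packs
T = Q/D × 360 days = 1,362/44,950 × 360 = 10.908 days

10.9 days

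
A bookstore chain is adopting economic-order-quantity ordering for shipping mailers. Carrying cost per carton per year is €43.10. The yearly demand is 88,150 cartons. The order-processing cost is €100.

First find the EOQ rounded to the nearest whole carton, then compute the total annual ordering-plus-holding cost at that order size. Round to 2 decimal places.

€27,565.44

2DS/H = 2·88,150·100/43.1 = 409,048.72
EOQ = √409,048.72 ≈ 639.57 → Q = 640 cartons
Annual ordering cost = (D/Q)·S = (88,150/640) × 100 = €13,773.44
Annual holding cost  = (Q/2)·H = (640/2) × 43.1 = €13,792.00
Total = €13,773.44 + €13,792.00 = €27,565.44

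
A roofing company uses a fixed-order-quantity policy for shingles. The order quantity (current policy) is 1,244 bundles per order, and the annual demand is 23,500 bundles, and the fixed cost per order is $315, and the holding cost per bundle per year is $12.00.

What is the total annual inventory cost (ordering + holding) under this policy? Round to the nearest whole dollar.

$13,415

Annual ordering cost = (D/Q)·S = (23,500/1,244) × 315 = $5,950.56
Annual holding cost  = (Q/2)·H = (1,244/2) × 12 = $7,464.00
Total = $5,950.56 + $7,464.00 = $13,414.56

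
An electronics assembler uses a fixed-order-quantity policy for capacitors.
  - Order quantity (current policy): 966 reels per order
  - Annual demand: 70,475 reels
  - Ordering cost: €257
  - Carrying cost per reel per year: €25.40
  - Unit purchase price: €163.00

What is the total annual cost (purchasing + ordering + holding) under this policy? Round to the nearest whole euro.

€11,518,443

Ordering: D/Q × S = 70,475/966 × €257 = €18,749.56
Holding:  Q/2 × H = 966/2 × €25.4 = €12,268.20
Purchase cost = D·C = 70,475 × 163 = €11,487,425.00
Total = €18,749.56 + €12,268.20 + €11,487,425.00 = €11,518,442.76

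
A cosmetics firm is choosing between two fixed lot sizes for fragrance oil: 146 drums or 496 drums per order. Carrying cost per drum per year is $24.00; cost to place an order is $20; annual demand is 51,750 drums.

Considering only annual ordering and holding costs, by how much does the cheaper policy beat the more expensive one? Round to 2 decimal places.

For each Q, cost = (D/Q)·S + (Q/2)·H.
TC(146) = (51,750/146)×20 + (146/2)×24 = $8,841.04
TC(496) = (51,750/496)×20 + (496/2)×24 = $8,038.69
|ΔTC| = |$8,841.04 − $8,038.69| = $802.35

$802.35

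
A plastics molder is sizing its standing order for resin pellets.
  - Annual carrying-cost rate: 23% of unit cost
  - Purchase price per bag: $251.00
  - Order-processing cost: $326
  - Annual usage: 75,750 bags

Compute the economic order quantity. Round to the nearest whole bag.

H = i·C = 0.23 × $251 = $57.7300 per bag-year
Optimal lot size Q* = (2 × 75,750 × $326 / $57.73)^½ ≈ 924.94

925 bags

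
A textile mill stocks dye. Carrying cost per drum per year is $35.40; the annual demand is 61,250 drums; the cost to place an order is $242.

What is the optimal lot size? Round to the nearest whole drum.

2DS/H = 2·61,250·242/35.4 = 837,429.38
EOQ = √837,429.38 ≈ 915.11

915 drums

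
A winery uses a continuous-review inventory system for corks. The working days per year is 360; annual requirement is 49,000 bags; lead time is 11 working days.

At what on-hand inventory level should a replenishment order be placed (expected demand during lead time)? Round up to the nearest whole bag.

Daily demand d = 49,000 / 360 = 136.111 bags/day
Demand during lead time = 136.111 × 11 = 1,497.22
Reorder point = 1,497.22 → round up

1,498 bags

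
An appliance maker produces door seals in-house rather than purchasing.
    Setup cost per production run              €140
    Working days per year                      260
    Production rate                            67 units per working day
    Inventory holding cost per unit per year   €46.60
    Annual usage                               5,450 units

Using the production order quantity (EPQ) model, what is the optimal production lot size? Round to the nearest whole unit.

d = 5,450/260 = 20.9615 units/day;  effective holding cost H(1 − d/p) = 46.6·(1 − 20.9615/67) = 32.02078
Q* = √(2DS / H_eff) = √(2·5,450·140 / 32.02078) ≈ 218.30

218 units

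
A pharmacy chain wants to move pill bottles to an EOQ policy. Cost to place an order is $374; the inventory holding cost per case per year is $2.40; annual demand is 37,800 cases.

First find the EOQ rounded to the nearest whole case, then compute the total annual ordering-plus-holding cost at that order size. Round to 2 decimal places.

$8,237.63

EOQ = √(2DS/H) = √(2 × 37,800 × 374 / 2.4)
    = √(11,781,000.00) ≈ 3,432.35 → Q = 3,432 cases
Ordering: D/Q × S = 37,800/3,432 × $374 = $4,119.23
Holding:  Q/2 × H = 3,432/2 × $2.4 = $4,118.40
Total = $4,119.23 + $4,118.40 = $8,237.63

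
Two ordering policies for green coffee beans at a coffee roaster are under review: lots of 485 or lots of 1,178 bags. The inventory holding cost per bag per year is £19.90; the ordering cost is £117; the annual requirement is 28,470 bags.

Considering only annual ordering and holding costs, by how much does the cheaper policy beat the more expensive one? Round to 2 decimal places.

TC(Q) = (D/Q)S + (Q/2)H
TC(485) = (28,470/485)×117 + (485/2)×19.9 = £11,693.77
TC(1,178) = (28,470/1,178)×117 + (1,178/2)×19.9 = £14,548.77
Cheaper: Q = 485.  Difference = £2,854.99

£2,854.99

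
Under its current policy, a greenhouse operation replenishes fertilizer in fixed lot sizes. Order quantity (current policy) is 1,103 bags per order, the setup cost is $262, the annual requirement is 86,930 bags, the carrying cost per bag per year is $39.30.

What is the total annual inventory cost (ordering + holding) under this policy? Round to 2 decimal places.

$42,322.78

Orders/yr = 86,930/1,103 = 78.812; ordering cost = 78.812 × $262 = $20,648.83
Average inventory = 1,103/2 = 551.5; holding cost = 551.5 × $39.3 = $21,673.95
Total = $20,648.83 + $21,673.95 = $42,322.78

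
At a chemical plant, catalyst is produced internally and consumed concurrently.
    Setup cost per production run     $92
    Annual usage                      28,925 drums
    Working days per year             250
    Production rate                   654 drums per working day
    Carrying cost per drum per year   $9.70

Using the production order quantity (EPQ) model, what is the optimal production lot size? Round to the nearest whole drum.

816 drums

Daily demand d = 28,925/250 = 115.700; p = 654; 1 − d/p = 0.82309
EPQ = √(2DS / (H(1 − d/p)))
    = √(2 × 28,925 × 92 / (9.7 × 0.82309)) ≈ 816.46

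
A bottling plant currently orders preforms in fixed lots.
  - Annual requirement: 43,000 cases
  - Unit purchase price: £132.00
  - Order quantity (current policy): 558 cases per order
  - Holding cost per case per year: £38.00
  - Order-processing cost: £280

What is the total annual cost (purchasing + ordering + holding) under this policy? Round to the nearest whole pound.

Ordering: D/Q × S = 43,000/558 × £280 = £21,577.06
Holding:  Q/2 × H = 558/2 × £38 = £10,602.00
Purchase cost = D·C = 43,000 × 132 = £5,676,000.00
Total = £21,577.06 + £10,602.00 + £5,676,000.00 = £5,708,179.06

£5,708,179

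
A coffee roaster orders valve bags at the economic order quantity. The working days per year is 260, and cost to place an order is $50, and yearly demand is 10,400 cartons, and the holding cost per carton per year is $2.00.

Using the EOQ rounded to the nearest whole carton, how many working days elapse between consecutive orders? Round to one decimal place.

18.0 days

2DS/H = 2·10,400·50/2 = 520,000.00
EOQ = √520,000.00 ≈ 721.11 → Q = 721 cartons
T = Q/D × 260 days = 721/10,400 × 260 = 18.025 days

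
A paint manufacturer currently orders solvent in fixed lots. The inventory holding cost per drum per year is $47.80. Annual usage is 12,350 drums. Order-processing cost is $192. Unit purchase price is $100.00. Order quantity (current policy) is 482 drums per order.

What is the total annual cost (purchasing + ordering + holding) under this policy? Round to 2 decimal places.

Annual ordering cost = (D/Q)·S = (12,350/482) × 192 = $4,919.50
Annual holding cost  = (Q/2)·H = (482/2) × 47.8 = $11,519.80
Purchase cost = D·C = 12,350 × 100 = $1,235,000.00
Total = $4,919.50 + $11,519.80 + $1,235,000.00 = $1,251,439.30

$1,251,439.30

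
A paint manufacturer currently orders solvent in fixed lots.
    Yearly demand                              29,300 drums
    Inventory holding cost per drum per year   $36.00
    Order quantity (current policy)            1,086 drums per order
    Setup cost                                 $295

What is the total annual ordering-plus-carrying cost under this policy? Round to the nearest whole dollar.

$27,507

Ordering: D/Q × S = 29,300/1,086 × $295 = $7,959.02
Holding:  Q/2 × H = 1,086/2 × $36 = $19,548.00
Total = $7,959.02 + $19,548.00 = $27,507.02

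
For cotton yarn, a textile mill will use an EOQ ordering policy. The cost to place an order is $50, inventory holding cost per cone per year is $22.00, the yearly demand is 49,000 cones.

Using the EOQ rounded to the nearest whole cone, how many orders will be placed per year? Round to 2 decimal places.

2DS/H = 2·49,000·50/22 = 222,727.27
EOQ = √222,727.27 ≈ 471.94 → Q = 472
Orders per year = D/Q = 49,000 / 472 = 103.814

103.81 orders per year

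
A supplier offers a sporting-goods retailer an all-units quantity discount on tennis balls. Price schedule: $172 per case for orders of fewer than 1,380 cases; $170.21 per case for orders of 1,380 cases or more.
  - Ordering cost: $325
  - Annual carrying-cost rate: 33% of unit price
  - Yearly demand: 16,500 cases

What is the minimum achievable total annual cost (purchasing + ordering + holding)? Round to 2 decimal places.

$2,851,107.69

H₁ = 33%×$172 = $56.7600;  H₂ = 33%×$170.21 = $56.1693
EOQ₁ = √(2×16,500×325/56.7600) = 434.69  (< 1,380, feasible at tier 1)
EOQ₂ = √(2×16,500×325/56.1693) = 436.97  (< 1,380 → use Q = 1,380 at tier-2 price)
TC(tier 1 (EOQ₁), Q≈434.7) = $2,862,672.88
TC(tier 2, Q≈1,380.0) = $2,851,107.69
Minimum at tier 2: $2,851,107.69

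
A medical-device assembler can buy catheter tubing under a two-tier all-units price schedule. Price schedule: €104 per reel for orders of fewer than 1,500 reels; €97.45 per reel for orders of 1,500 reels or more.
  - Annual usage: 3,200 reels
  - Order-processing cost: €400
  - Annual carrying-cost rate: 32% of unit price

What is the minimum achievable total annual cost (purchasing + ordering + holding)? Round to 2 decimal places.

H₁ = 32%×€104 = €33.2800;  H₂ = 32%×€97.45 = €31.1840
EOQ₁ = √(2×3,200×400/33.2800) = 277.35  (< 1,500, feasible at tier 1)
EOQ₂ = √(2×3,200×400/31.1840) = 286.52  (< 1,500 → use Q = 1,500 at tier-2 price)
TC(tier 1 (EOQ₁), Q≈277.4) = €342,030.21
TC(tier 2, Q≈1,500.0) = €336,081.33
Minimum at tier 2: €336,081.33

€336,081.33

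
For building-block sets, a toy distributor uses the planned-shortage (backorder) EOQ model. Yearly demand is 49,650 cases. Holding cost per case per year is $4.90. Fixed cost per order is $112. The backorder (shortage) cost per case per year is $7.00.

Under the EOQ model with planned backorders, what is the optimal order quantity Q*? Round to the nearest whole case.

Q* = √(2DS/H) · √((H + b)/b)
   = √(2 × 49,650 × 112 / 4.9) · √((4.9 + 7) / 7)
   = 1,506.557 × 1.3038 ≈ 1,964.31

1,964 cases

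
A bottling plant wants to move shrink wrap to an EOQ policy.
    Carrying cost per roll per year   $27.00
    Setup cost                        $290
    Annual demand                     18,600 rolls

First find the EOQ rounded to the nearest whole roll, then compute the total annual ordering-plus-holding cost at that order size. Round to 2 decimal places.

$17,066.81

EOQ = √(2DS/H) = √(2 × 18,600 × 290 / 27)
    = √(399,555.56) ≈ 632.10 → Q = 632 rolls
Ordering: D/Q × S = 18,600/632 × $290 = $8,534.81
Holding:  Q/2 × H = 632/2 × $27 = $8,532.00
Total = $8,534.81 + $8,532.00 = $17,066.81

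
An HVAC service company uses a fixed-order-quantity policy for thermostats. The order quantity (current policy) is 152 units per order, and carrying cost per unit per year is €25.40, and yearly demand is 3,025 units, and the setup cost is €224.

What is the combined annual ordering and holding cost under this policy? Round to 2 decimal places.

Orders/yr = 3,025/152 = 19.901; ordering cost = 19.901 × €224 = €4,457.89
Average inventory = 152/2 = 76; holding cost = 76 × €25.4 = €1,930.40
Total = €4,457.89 + €1,930.40 = €6,388.29

€6,388.29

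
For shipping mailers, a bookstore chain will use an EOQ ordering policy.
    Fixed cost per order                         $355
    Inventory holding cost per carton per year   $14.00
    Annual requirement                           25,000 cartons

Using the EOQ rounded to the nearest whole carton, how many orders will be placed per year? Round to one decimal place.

Q* = √(2·D·S / H) = √(2·25,000·355 / 14) = √1,267,857.1 ≈ 1,125.99 → Q = 1,126
N = D/Q = 25,000/1,126 ≈ 22.202 orders/yr

22.2 orders per year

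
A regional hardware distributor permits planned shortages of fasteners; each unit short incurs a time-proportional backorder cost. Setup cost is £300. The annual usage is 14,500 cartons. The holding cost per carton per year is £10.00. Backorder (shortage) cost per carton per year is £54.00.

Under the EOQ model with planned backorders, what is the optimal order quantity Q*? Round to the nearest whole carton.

1,015 cartons

Basic EOQ = √(2·14,500·300/10) = 932.738
Backorder adjustment √((H+b)/b) = √((10+54)/54) = 1.0887
Q* = 932.738 × 1.0887 ≈ 1,015.44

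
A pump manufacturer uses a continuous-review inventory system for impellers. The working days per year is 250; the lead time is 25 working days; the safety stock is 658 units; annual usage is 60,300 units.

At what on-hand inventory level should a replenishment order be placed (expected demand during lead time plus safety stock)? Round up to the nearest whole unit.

6,688 units

Daily demand d = 60,300 / 250 = 241.200 units/day
Demand during lead time = 241.200 × 25 = 6,030.00
Reorder point = 6,030.00 + 658 = 6,688.00 → round up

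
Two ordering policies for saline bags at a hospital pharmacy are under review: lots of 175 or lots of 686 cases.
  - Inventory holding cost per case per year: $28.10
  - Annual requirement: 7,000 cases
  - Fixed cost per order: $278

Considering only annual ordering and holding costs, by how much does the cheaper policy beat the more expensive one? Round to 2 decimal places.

$1,103.72

For each Q, cost = (D/Q)·S + (Q/2)·H.
TC(175) = (7,000/175)×278 + (175/2)×28.1 = $13,578.75
TC(686) = (7,000/686)×278 + (686/2)×28.1 = $12,475.03
|ΔTC| = |$13,578.75 − $12,475.03| = $1,103.72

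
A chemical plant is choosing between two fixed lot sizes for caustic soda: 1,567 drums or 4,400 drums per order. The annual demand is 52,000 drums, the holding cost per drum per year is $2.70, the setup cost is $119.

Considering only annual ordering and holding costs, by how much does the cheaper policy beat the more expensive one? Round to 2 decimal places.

$1,281.97

For each Q, cost = (D/Q)·S + (Q/2)·H.
TC(1,567) = (52,000/1,567)×119 + (1,567/2)×2.7 = $6,064.40
TC(4,400) = (52,000/4,400)×119 + (4,400/2)×2.7 = $7,346.36
|ΔTC| = |$6,064.40 − $7,346.36| = $1,281.97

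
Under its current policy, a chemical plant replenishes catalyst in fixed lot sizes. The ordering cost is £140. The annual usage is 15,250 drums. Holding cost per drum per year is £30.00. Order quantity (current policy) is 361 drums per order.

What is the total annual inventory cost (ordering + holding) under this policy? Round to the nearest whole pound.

Orders/yr = 15,250/361 = 42.244; ordering cost = 42.244 × £140 = £5,914.13
Average inventory = 361/2 = 180.5; holding cost = 180.5 × £30 = £5,415.00
Total = £5,914.13 + £5,415.00 = £11,329.13

£11,329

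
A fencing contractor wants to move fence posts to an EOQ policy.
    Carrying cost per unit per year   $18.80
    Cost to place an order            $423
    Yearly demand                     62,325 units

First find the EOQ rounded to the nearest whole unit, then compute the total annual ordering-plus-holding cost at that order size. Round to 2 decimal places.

$31,484.39

EOQ = √(2DS/H) = √(2 × 62,325 × 423 / 18.8)
    = √(2,804,625.00) ≈ 1,674.70 → Q = 1,675 units
Orders/yr = 62,325/1,675 = 37.209; ordering cost = 37.209 × $423 = $15,739.39
Average inventory = 1,675/2 = 837.5; holding cost = 837.5 × $18.8 = $15,745.00
Total = $15,739.39 + $15,745.00 = $31,484.39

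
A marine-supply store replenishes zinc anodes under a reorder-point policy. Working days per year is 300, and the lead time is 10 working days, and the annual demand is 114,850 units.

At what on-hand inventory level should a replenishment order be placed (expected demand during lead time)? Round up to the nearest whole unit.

3,829 units

Daily demand d = 114,850 / 300 = 382.833 units/day
Demand during lead time = 382.833 × 10 = 3,828.33
Reorder point = 3,828.33 → round up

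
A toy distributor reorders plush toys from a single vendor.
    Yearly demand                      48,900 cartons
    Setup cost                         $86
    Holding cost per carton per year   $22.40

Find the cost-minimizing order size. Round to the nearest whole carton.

Q* = √(2·D·S / H) = √(2·48,900·86 / 22.4) = √375,482.1 ≈ 612.77

613 cartons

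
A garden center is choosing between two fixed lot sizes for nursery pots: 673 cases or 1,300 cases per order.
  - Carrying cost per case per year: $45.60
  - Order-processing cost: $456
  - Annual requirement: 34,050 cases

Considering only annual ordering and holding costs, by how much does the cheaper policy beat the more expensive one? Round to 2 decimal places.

TC(Q) = (D/Q)S + (Q/2)H
TC(673) = (34,050/673)×456 + (673/2)×45.6 = $38,415.43
TC(1,300) = (34,050/1,300)×456 + (1,300/2)×45.6 = $41,583.69
Lots of 673 are cheaper by $3,168.27.

$3,168.27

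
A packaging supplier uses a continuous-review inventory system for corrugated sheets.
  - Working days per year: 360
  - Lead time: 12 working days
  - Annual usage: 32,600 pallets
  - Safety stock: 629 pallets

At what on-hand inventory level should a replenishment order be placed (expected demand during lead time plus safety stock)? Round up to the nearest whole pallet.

Daily demand d = 32,600 / 360 = 90.556 pallets/day
Demand during lead time = 90.556 × 12 = 1,086.67
Reorder point = 1,086.67 + 629 = 1,715.67 → round up

1,716 pallets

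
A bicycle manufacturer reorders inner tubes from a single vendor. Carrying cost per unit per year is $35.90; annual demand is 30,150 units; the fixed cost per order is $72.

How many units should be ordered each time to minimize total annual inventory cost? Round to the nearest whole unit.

348 units

Optimal lot size Q* = (2 × 30,150 × $72 / $35.9)^½ ≈ 347.76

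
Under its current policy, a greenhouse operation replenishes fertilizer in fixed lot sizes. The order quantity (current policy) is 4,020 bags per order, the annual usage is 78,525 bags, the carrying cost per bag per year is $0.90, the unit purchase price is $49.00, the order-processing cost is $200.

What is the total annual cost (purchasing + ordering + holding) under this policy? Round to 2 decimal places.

$3,853,440.72

Annual ordering cost = (D/Q)·S = (78,525/4,020) × 200 = $3,906.72
Annual holding cost  = (Q/2)·H = (4,020/2) × 0.9 = $1,809.00
Purchase cost = D·C = 78,525 × 49 = $3,847,725.00
Total = $3,906.72 + $1,809.00 + $3,847,725.00 = $3,853,440.72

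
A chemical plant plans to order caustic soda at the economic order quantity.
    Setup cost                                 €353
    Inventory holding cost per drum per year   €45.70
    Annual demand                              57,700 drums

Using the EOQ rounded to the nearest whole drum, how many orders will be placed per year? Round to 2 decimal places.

2DS/H = 2·57,700·353/45.7 = 891,382.93
EOQ = √891,382.93 ≈ 944.13 → Q = 944
Orders per year = D/Q = 57,700 / 944 = 61.123

61.12 orders per year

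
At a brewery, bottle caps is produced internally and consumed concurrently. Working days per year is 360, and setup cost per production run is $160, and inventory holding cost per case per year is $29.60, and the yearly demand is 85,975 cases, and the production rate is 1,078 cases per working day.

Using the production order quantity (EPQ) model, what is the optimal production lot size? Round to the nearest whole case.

d = 85,975/360 = 238.8194 cases/day;  effective holding cost H(1 − d/p) = 29.6·(1 − 238.8194/1078) = 23.04243
Q* = √(2DS / H_eff) = √(2·85,975·160 / 23.04243) ≈ 1,092.69

1,093 cases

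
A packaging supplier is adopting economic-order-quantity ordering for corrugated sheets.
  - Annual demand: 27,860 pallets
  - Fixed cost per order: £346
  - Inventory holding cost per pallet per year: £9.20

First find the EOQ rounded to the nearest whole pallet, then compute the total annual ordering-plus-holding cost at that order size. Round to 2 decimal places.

Q* = √(2·D·S / H) = √(2·27,860·346 / 9.2) = √2,095,556.5 ≈ 1,447.60 → Q = 1,448 pallets
Annual ordering cost = (D/Q)·S = (27,860/1,448) × 346 = £6,657.15
Annual holding cost  = (Q/2)·H = (1,448/2) × 9.2 = £6,660.80
Total = £6,657.15 + £6,660.80 = £13,317.95

£13,317.95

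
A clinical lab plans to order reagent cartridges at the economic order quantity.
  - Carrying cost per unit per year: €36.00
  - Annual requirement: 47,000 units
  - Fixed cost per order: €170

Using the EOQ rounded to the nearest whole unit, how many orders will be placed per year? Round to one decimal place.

Q* = √(2·D·S / H) = √(2·47,000·170 / 36) = √443,888.9 ≈ 666.25 → Q = 666
N = D/Q = 47,000/666 ≈ 70.571 orders/yr

70.6 orders per year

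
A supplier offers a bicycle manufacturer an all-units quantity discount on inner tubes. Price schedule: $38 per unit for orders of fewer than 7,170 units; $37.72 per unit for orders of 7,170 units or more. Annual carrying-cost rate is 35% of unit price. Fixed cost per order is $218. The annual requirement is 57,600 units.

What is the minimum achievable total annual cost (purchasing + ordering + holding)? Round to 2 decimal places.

$2,207,075.96

H₁ = 35%×$38 = $13.3000;  H₂ = 35%×$37.72 = $13.2020
EOQ₁ = √(2×57,600×218/13.3000) = 1,374.13  (< 7,170, feasible at tier 1)
EOQ₂ = √(2×57,600×218/13.2020) = 1,379.22  (< 7,170 → use Q = 7,170 at tier-2 price)
TC(tier 1 (EOQ₁), Q≈1,374.1) = $2,207,075.96
TC(tier 2, Q≈7,170.0) = $2,221,752.47
Minimum at tier 1 (EOQ₁): $2,207,075.96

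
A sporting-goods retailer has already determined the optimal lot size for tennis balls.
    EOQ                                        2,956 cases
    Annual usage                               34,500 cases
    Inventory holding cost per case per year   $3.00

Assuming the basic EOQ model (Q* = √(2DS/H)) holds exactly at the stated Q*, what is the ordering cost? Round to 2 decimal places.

$379.91

EOQ relation: Q² = 2DS/H, so rearrange for the unknown.
S = Q²H / (2D) = 2,956² × 3 / (2 × 34,500) = 379.9103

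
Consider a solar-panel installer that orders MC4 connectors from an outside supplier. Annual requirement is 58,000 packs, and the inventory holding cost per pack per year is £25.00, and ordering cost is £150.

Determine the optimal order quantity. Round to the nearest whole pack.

EOQ = √(2DS/H) = √(2 × 58,000 × 150 / 25)
    = √(696,000.00) ≈ 834.27

834 packs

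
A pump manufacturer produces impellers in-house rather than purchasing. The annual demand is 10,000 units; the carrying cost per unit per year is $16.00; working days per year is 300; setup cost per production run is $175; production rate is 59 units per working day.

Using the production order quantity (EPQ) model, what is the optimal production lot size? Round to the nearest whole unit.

709 units

d = 10,000/300 = 33.3333 units/day;  effective holding cost H(1 − d/p) = 16·(1 − 33.3333/59) = 6.96045
Q* = √(2DS / H_eff) = √(2·10,000·175 / 6.96045) ≈ 709.11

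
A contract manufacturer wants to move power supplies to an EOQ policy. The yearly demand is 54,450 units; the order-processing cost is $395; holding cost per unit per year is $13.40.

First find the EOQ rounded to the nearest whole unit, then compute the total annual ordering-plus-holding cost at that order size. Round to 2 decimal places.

Optimal lot size Q* = (2 × 54,450 × $395 / $13.4)^½ ≈ 1,791.68 → Q = 1,792 units
Orders/yr = 54,450/1,792 = 30.385; ordering cost = 30.385 × $395 = $12,002.09
Average inventory = 1,792/2 = 896; holding cost = 896 × $13.4 = $12,006.40
Total = $12,002.09 + $12,006.40 = $24,008.49

$24,008.49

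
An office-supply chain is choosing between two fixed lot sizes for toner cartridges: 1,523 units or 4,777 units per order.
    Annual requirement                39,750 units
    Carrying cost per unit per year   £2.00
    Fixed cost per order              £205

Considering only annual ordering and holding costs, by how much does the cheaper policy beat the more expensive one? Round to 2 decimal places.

TC(Q) = (D/Q)S + (Q/2)H
TC(1,523) = (39,750/1,523)×205 + (1,523/2)×2 = £6,873.46
TC(4,777) = (39,750/4,777)×205 + (4,777/2)×2 = £6,482.83
|ΔTC| = |£6,873.46 − £6,482.83| = £390.63

£390.63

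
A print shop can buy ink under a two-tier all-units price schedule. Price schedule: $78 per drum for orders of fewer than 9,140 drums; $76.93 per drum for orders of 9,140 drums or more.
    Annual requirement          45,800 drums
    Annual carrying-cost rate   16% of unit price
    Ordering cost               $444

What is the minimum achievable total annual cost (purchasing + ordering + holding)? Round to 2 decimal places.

$3,581,870.07

H₁ = 16%×$78 = $12.4800;  H₂ = 16%×$76.93 = $12.3088
EOQ₁ = √(2×45,800×444/12.4800) = 1,805.23  (< 9,140, feasible at tier 1)
EOQ₂ = √(2×45,800×444/12.3088) = 1,817.74  (< 9,140 → use Q = 9,140 at tier-2 price)
TC(tier 1 (EOQ₁), Q≈1,805.2) = $3,594,929.24
TC(tier 2, Q≈9,140.0) = $3,581,870.07
Minimum at tier 2: $3,581,870.07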